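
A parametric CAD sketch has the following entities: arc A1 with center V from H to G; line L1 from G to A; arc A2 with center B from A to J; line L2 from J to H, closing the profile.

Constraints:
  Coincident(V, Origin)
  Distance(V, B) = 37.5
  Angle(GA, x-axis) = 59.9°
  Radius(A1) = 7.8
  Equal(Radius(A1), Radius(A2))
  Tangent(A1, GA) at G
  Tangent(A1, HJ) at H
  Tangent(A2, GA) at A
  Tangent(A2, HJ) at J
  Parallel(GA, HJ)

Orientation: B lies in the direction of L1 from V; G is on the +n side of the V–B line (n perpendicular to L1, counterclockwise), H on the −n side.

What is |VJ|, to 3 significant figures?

38.3

Tangency of A1 to both parallel lines with radius 7.8 puts G and H at V ± 7.8·n: G = (-6.75, 3.91), H = (6.75, -3.91). Equal radii place A and J the same way about B: A = B + 7.8·n = (12.1, 36.4), J = B − 7.8·n = (25.6, 28.5). Then |VJ| = |J − V| = 38.3.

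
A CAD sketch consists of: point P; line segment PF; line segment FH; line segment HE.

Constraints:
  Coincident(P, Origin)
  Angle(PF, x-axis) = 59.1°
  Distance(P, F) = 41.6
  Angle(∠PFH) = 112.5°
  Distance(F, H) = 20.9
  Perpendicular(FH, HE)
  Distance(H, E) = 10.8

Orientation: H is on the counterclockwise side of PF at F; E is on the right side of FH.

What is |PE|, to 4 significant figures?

61.48

P is at the origin; PF runs at 59.1° with length 41.6, so F = 41.6·(cos 59.1°, sin 59.1°) = (21.36, 35.70). ∠PFH = 112.5°, so FH runs at 59.1° + (180° − 112.5°) = 126.6° from the x-axis; with |FH| = 20.9, H = F + 20.9·(cos 126.6°, sin 126.6°) = (8.902, 52.47). FH is perpendicular to HE; with |HE| = 10.8 on the right of FH, E = H + 10.8·(0.8028, 0.5962) = (17.57, 58.91). Then |PE| = |E − P| = 61.48.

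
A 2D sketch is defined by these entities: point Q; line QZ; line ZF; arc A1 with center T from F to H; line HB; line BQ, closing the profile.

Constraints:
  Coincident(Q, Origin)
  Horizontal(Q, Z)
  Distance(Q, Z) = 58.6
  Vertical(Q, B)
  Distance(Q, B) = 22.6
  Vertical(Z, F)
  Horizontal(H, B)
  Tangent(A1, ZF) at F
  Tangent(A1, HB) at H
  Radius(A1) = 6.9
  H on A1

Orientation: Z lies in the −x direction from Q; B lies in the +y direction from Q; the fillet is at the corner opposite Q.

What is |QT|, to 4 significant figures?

54.03

Q is at the origin; QZ is horizontal with |QZ| = 58.6 and Z on the −x side, so Z = (-58.60, 0.000). Q and B share the same x with |QB| = 22.6 and B on the +y side, so B = (0.000, 22.60). The virtual corner opposite Q is at (-58.60, 22.60). Tangency of A1 to ZF means the radius TF is perpendicular to ZF and tangency of A1 to HB means the radius TH is perpendicular to HB, with radius 6.9, so the center T sits 6.9 in from both sides at T = (-51.70, 15.70). Then |QT| = |T − Q| = 54.03.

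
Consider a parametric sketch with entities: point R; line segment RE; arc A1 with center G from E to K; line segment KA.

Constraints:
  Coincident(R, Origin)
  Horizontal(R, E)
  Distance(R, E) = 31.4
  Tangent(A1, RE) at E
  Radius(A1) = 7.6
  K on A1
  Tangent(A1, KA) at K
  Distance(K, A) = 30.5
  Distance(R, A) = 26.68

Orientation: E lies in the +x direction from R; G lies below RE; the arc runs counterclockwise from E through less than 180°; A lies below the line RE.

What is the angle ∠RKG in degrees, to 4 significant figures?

145.9°

Checks: ∠(GE, ER) = 90.00° ✓; |GE| = 7.600 ✓; |GK| = 7.600 ✓; ∠(GK, KA) = 90.00° ✓; |KA| = 30.50 ✓; |RA| = 26.68 ✓.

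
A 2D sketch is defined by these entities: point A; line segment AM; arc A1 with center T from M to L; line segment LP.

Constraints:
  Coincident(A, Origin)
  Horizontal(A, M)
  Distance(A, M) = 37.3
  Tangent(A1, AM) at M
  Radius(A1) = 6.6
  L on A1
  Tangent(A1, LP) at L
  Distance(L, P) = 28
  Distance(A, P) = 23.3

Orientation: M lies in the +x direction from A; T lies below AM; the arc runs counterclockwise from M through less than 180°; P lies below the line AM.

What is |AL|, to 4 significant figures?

33.00

Checks: |TL| = 6.600 ✓; ∠(TL, LP) = 90.00° ✓; |LP| = 28.00 ✓; |AP| = 23.30 ✓.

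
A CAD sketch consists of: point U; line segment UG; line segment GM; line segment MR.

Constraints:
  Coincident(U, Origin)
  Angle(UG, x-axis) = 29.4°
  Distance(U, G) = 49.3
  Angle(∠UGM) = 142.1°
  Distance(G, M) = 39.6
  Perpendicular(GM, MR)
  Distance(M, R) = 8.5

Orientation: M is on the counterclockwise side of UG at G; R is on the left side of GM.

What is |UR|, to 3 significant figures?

81.5

∠UGM = 142.1°, so GM runs at 29.4° + (180° − 142.1°) = 67.3° from the x-axis; with |GM| = 39.6, M = G + 39.6·(cos 67.3°, sin 67.3°) = (58.2, 60.7). GM is perpendicular to MR; with |MR| = 8.5 on the left of GM, R = M + 8.5·(-0.923, 0.386) = (50.4, 64.0). Then |UR| = |R − U| = 81.5.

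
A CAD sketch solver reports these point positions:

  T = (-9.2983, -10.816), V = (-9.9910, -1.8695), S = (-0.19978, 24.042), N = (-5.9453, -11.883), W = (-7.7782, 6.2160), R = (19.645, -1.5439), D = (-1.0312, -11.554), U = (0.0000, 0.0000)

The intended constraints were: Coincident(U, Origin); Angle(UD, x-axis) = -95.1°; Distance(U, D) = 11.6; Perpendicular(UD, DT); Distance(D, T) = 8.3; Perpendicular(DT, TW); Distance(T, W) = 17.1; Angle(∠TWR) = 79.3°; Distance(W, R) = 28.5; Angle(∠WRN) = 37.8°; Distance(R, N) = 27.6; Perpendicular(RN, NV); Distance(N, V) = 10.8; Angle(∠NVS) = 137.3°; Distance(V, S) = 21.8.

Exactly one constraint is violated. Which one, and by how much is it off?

Distance(V, S) = 21.8 — off by 5.90.

U = (0.00, 0.00) ✓; UD at -95.10° ✓; |UD| = 11.60 ✓; ∠(UD, DT) = 90.00° ✓; |DT| = 8.300 ✓; ∠(DT, TW) = 90.00° ✓; |TW| = 17.10 ✓; ∠TWR = 79.30° ✓; |WR| = 28.50 ✓; ∠WRN = 37.80° ✓; |RN| = 27.60 ✓; ∠(RN, NV) = 90.00° ✓; |NV| = 10.80 ✓; ∠NVS = 137.3° ✓; |VS| = 27.70 ✗.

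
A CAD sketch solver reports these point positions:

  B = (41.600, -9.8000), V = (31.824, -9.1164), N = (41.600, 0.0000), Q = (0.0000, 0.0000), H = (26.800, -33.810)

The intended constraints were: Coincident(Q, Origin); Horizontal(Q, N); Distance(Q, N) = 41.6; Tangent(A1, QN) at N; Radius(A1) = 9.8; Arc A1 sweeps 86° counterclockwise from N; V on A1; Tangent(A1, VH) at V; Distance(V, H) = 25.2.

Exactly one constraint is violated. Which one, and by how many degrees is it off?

Tangent(A1, VH) at V — off by 7.50°.

Q = (0.00, 0.00) ✓; Q.y = 0.00, N.y = 0.00 ✓; |QN| = 41.60 ✓; ∠(BN, NQ) = 90.00° ✓; |BN| = 9.800 ✓; bearing(B→V) − bearing(B→N) = 86.00° ✓; |BV| = 9.800 ✓; ∠(BV, VH) = 97.50° ✗; |VH| = 25.20 ✓.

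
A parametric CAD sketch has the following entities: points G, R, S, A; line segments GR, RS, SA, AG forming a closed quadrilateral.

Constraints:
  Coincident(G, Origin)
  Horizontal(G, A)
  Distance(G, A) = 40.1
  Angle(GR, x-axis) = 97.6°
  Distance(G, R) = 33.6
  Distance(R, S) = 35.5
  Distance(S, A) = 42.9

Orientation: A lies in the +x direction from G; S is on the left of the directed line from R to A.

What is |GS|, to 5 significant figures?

51.403

Checks: |RS| = 35.50 ✓; |SA| = 42.90 ✓.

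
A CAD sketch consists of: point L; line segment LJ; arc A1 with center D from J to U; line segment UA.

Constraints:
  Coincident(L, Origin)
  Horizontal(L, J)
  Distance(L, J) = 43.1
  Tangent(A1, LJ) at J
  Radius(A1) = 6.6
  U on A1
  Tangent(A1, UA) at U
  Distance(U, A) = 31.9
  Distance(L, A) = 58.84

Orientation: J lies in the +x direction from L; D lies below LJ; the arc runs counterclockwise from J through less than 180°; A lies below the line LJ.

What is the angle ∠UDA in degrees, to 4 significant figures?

78.31°

L is at the origin; LJ is horizontal with |LJ| = 43.1 and J on the +x side, so J = (43.10, 0.000). Since A1 is tangent to LJ there, DJ ⟂ LJ, so D = J + (0, -6.6) = (43.10, -6.600). Since DU ⟂ UA (tangency), |DA| = √(6.6² + 31.9²) = 32.58 regardless of where U sits on A1. So A lies on both circle(L, 58.84) and circle(D, 32.58); the below-LJ intersection is A = (43.91, -39.17). U is the foot of the tangent from A: U = (36.67, -8.098).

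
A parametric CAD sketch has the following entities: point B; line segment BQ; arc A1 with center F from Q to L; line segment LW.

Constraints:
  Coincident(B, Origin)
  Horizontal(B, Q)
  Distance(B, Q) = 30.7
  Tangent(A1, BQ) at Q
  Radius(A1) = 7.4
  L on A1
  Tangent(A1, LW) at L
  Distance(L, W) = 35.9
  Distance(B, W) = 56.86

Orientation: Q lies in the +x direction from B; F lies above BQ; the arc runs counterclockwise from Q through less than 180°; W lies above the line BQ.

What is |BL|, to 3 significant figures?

38.9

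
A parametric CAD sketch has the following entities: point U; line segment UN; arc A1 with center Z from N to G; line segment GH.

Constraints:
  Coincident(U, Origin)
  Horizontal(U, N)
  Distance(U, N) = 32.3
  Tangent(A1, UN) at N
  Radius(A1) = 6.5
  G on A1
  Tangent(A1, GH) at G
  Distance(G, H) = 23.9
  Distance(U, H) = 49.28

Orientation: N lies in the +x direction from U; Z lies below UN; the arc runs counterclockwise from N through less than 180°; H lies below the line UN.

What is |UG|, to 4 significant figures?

28.43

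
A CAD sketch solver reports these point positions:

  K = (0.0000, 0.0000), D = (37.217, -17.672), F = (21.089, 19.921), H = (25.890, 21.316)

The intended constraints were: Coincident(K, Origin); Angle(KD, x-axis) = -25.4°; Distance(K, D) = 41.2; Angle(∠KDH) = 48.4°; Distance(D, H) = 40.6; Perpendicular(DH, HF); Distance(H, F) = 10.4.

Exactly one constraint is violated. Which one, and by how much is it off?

Distance(H, F) = 10.4 — off by 5.40.

K = (0.00, 0.00) ✓; KD at -25.40° ✓; |KD| = 41.20 ✓; ∠KDH = 48.40° ✓; |DH| = 40.60 ✓; ∠(DH, HF) = 90.00° ✓; |HF| = 5.000 ✗.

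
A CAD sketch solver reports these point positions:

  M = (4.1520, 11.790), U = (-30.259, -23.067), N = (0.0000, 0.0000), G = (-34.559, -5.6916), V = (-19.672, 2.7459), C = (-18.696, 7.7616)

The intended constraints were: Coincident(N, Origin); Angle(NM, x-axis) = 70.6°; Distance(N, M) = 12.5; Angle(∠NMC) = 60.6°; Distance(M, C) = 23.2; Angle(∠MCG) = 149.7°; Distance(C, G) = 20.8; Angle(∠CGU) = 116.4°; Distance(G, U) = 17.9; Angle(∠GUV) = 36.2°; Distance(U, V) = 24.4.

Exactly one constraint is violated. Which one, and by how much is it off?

Distance(U, V) = 24.4 — off by 3.50.

N = (0.00, 0.00) ✓; NM at 70.60° ✓; |NM| = 12.50 ✓; ∠NMC = 60.60° ✓; |MC| = 23.20 ✓; ∠MCG = 149.7° ✓; |CG| = 20.80 ✓; ∠CGU = 116.4° ✓; |GU| = 17.90 ✓; ∠GUV = 36.20° ✓; |UV| = 27.90 ✗.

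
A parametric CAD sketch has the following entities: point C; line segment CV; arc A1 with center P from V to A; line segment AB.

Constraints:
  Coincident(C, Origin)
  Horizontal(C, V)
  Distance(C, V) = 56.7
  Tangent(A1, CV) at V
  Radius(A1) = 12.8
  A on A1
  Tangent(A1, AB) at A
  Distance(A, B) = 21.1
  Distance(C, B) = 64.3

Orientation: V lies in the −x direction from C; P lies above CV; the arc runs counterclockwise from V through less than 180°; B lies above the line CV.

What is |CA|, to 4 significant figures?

48.08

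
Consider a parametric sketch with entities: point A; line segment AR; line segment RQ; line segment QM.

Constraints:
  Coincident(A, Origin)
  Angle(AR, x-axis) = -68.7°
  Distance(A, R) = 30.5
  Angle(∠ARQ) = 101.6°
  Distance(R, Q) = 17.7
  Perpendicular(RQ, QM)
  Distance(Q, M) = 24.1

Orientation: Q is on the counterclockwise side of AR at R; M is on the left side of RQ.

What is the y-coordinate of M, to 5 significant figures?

-1.6789

∠ARQ = 101.6°, so RQ runs at -68.7° + (180° − 101.6°) = 9.7000° from the x-axis; with |RQ| = 17.7, Q = R + 17.7·(cos 9.7000°, sin 9.7000°) = (28.526, -25.434). RQ is perpendicular to QM; with |QM| = 24.1 on the left of RQ, M = Q + 24.1·(-0.16849, 0.98570) = (24.466, -1.6789). So M.y = -1.6789.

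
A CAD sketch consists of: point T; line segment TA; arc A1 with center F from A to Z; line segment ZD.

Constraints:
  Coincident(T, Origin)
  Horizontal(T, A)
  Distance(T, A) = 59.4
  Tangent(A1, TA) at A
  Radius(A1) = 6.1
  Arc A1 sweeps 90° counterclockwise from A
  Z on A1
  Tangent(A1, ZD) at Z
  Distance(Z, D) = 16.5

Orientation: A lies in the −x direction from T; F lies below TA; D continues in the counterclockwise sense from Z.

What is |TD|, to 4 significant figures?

69.29

T is at the origin; T and A share the same y with |TA| = 59.4 and A on the −x side, so A = (-59.40, 0.000). The tangent condition forces FA to be normal to TA, so F = A + (0, -6.1) = (-59.40, -6.100). On A1, A sits at bearing 90° from F; a 90° counterclockwise sweep puts Z at bearing 180°, so Z = F + 6.1·(cos 180°, sin 180°) = (-65.50, -6.100). Tangency of A1 to ZD means the radius FZ is perpendicular to ZD, so ZD runs along (−sin 180°, cos 180°); with |ZD| = 16.5, D = (-65.50, -22.60). Then |TD| = |D − T| = 69.29.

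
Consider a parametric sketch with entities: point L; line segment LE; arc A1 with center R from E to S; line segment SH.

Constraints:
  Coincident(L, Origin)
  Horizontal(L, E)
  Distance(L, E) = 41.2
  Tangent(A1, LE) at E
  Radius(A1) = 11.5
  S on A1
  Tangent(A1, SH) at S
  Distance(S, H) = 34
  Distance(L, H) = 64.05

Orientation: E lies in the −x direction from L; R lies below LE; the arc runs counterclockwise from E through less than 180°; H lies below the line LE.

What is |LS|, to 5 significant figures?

54.275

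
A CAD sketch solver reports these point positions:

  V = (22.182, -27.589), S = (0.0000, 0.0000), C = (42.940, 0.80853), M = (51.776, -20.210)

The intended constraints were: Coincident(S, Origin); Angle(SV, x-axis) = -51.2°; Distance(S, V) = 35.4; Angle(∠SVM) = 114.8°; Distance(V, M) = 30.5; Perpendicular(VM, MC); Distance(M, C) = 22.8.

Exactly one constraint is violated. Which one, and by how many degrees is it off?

Perpendicular(VM, MC) — off by 8.80°.

S = (0.00, 0.00) ✓; SV at -51.20° ✓; |SV| = 35.40 ✓; ∠SVM = 114.8° ✓; |VM| = 30.50 ✓; ∠(VM, MC) = 98.80° ✗; |MC| = 22.80 ✓.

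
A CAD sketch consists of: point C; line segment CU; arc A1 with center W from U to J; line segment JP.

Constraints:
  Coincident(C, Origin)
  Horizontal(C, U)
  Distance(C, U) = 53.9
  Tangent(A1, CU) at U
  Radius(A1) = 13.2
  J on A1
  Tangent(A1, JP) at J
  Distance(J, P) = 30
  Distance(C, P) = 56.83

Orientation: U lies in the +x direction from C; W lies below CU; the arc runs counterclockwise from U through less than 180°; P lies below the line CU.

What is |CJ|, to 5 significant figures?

42.507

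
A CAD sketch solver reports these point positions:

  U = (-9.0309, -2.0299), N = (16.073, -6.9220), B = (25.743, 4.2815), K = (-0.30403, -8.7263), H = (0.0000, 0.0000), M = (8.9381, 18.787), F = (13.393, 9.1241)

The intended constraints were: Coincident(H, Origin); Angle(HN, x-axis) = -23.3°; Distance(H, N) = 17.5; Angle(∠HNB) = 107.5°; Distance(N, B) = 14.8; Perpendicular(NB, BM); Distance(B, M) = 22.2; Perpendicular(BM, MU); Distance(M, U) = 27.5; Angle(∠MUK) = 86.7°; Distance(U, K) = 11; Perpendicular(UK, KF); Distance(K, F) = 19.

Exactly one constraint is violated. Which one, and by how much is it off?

Distance(K, F) = 19 — off by 3.50.

H = (0.00, 0.00) ✓; HN at -23.30° ✓; |HN| = 17.50 ✓; ∠HNB = 107.5° ✓; |NB| = 14.80 ✓; ∠(NB, BM) = 90.00° ✓; |BM| = 22.20 ✓; ∠(BM, MU) = 90.00° ✓; |MU| = 27.50 ✓; ∠MUK = 86.70° ✓; |UK| = 11.00 ✓; ∠(UK, KF) = 90.00° ✓; |KF| = 22.50 ✗.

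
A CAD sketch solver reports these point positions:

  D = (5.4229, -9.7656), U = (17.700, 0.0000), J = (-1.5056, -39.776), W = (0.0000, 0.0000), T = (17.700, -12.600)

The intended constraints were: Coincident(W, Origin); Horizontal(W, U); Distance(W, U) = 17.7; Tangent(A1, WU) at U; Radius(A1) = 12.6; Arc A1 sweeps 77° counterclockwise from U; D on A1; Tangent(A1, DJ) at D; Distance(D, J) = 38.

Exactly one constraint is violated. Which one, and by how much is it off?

Distance(D, J) = 38 — off by 7.20.

W = (0.00, 0.00) ✓; W.y = 0.00, U.y = 0.00 ✓; |WU| = 17.70 ✓; ∠(TU, UW) = 90.00° ✓; |TU| = 12.60 ✓; bearing(T→D) − bearing(T→U) = 77.00° ✓; |TD| = 12.60 ✓; ∠(TD, DJ) = 90.00° ✓; |DJ| = 30.80 ✗.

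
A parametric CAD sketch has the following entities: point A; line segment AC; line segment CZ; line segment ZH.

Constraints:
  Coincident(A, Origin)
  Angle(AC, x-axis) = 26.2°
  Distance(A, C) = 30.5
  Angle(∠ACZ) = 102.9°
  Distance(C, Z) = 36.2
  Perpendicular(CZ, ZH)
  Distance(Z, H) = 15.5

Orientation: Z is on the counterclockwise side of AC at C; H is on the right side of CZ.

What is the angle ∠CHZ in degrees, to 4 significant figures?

66.82°

A is at the origin; AC runs at 26.2° with length 30.5, so C = 30.5·(cos 26.2°, sin 26.2°) = (27.37, 13.47). ∠ACZ = 102.9°, so CZ runs at 26.2° + (180° − 102.9°) = 103.3° from the x-axis; with |CZ| = 36.2, Z = C + 36.2·(cos 103.3°, sin 103.3°) = (19.04, 48.70). CZ ⟂ ZH; with |ZH| = 15.5 on the right of CZ, H = Z + 15.5·(0.9732, 0.2300) = (34.12, 52.26). Then cos ∠CHZ = HC·HZ / (|HC||HZ|), giving 66.82°.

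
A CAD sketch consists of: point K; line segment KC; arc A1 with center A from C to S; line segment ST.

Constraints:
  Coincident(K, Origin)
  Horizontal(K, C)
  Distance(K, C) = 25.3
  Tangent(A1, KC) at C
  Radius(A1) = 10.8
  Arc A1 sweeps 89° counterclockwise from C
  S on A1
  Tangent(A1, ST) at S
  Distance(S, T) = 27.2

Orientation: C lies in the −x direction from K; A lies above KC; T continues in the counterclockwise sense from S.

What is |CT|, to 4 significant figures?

39.45

K is at the origin; KC is horizontal with |KC| = 25.3 and C on the −x side, so C = (-25.30, 0.000). A1 meets KC tangentially, so AC is at right angles to KC, so A = C + (0, 10.8) = (-25.30, 10.80). On A1, C sits at bearing -90° from A; an 89° counterclockwise sweep puts S at bearing -1°, so S = A + 10.8·(cos -1°, sin -1°) = (-14.50, 10.61). The tangent condition forces AS to be normal to ST, so ST runs along (−sin -1°, cos -1°); with |ST| = 27.2, T = (-14.03, 37.81). Then |CT| = |T − C| = 39.45.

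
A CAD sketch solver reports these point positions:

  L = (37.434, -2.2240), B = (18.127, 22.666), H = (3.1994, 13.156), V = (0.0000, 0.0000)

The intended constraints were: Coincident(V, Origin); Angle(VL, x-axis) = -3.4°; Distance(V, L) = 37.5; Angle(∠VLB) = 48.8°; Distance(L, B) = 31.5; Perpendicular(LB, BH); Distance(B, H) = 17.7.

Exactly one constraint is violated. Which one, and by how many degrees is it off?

Perpendicular(LB, BH) — off by 5.30°.

V = (0.00, 0.00) ✓; VL at -3.400° ✓; |VL| = 37.50 ✓; ∠VLB = 48.80° ✓; |LB| = 31.50 ✓; ∠(LB, BH) = 84.70° ✗; |BH| = 17.70 ✓.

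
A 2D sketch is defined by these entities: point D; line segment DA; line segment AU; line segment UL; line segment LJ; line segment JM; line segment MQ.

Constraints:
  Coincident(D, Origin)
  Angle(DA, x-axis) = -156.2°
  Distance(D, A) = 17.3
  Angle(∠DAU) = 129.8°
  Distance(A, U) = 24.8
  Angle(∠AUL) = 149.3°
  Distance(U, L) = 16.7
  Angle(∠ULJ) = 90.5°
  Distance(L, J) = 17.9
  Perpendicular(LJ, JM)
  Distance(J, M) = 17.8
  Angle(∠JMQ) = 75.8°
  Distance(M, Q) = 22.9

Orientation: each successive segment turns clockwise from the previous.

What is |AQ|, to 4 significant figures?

30.82

D is at the origin; DA runs at -156.2° with length 17.3, so A = (-15.83, -6.981). ∠DAU = 129.8° gives AU at 153.6° from the x-axis; with |AU| = 24.8, U = (-38.04, 4.046). ∠AUL = 149.3° gives UL at 122.9° from the x-axis; with |UL| = 16.7, L = (-47.11, 18.07). ∠ULJ = 90.5° gives LJ at 33.40° from the x-axis; with |LJ| = 17.9, J = (-32.17, 27.92). LJ ⟂ JM, so JM runs at -56.60°; with |JM| = 17.8, M = (-22.37, 13.06). ∠JMQ = 75.8° gives MQ at -160.8° from the x-axis; with |MQ| = 22.9, Q = (-44.00, 5.530). Then |AQ| = |Q − A| = 30.82.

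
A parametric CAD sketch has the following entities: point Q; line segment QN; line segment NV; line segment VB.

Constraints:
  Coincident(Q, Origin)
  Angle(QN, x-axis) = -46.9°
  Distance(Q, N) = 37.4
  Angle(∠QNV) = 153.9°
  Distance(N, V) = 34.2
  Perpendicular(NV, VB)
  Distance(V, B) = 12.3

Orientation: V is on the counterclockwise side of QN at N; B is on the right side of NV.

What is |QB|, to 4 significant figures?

73.63

∠QNV = 153.9°, so NV runs at -46.9° + (180° − 153.9°) = -20.80° from the x-axis; with |NV| = 34.2, V = N + 34.2·(cos -20.80°, sin -20.80°) = (57.53, -39.45). NV is perpendicular to VB; with |VB| = 12.3 on the right of NV, B = V + 12.3·(-0.3551, -0.9348) = (53.16, -50.95). Then |QB| = |B − Q| = 73.63.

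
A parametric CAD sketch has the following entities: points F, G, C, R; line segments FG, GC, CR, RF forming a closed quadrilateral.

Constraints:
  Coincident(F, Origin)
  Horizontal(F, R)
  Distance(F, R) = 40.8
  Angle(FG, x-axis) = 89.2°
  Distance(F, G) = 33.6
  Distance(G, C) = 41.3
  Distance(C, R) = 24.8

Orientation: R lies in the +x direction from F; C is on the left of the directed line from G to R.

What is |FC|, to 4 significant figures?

47.76

Checks: F = (0.00, 0.00) ✓; |GC| = 41.30 ✓; |CR| = 24.80 ✓.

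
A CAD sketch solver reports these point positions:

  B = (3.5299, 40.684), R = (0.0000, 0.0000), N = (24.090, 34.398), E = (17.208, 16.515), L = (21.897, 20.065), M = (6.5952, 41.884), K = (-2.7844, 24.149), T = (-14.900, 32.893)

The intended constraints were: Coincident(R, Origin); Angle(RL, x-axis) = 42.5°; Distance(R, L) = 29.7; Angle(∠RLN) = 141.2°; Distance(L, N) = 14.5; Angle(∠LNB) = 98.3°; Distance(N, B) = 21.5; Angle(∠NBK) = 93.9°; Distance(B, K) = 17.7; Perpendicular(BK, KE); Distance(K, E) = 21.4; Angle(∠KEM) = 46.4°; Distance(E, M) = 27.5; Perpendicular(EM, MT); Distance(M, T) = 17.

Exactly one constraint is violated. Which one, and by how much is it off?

Distance(M, T) = 17 — off by 6.30.

R = (0.00, 0.00) ✓; RL at 42.50° ✓; |RL| = 29.70 ✓; ∠RLN = 141.2° ✓; |LN| = 14.50 ✓; ∠LNB = 98.30° ✓; |NB| = 21.50 ✓; ∠NBK = 93.90° ✓; |BK| = 17.70 ✓; ∠(BK, KE) = 90.00° ✓; |KE| = 21.40 ✓; ∠KEM = 46.40° ✓; |EM| = 27.50 ✓; ∠(EM, MT) = 90.00° ✓; |MT| = 23.30 ✗.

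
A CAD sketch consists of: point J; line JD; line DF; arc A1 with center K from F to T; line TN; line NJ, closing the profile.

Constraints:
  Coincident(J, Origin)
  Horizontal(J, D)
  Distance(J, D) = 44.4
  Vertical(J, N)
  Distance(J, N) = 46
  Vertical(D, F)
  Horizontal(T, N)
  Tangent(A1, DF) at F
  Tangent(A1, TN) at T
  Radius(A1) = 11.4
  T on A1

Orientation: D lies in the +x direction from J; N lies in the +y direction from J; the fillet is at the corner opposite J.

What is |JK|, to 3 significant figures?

47.8

JN is vertical with |JN| = 46.0 and N on the +y side, so N = (0.00, 46.0). The virtual corner opposite J is at (44.4, 46.0). A1 meets DF tangentially, so KF is at right angles to DF and the tangent condition forces KT to be normal to TN, with radius 11.4, so the center K sits 11.4 in from both sides at K = (33.0, 34.6). Then |JK| = |K − J| = 47.8.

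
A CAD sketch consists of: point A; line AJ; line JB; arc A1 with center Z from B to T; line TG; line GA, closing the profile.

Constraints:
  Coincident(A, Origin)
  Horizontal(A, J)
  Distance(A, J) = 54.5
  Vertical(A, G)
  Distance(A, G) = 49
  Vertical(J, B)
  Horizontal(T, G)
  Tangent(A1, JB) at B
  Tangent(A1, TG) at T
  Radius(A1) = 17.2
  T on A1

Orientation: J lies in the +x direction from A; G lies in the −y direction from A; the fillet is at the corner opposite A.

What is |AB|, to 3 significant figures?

63.1

The virtual corner opposite A is at (54.5, -49.0). A1 meets JB tangentially, so ZB is at right angles to JB and the tangent condition forces ZT to be normal to TG, with radius 17.2, so the center Z sits 17.2 in from both sides at Z = (37.3, -31.8). That places the tangent points at B = (54.5, -31.8) on JB and T = (37.3, -49.0) on TG. Then |AB| = |B − A| = 63.1.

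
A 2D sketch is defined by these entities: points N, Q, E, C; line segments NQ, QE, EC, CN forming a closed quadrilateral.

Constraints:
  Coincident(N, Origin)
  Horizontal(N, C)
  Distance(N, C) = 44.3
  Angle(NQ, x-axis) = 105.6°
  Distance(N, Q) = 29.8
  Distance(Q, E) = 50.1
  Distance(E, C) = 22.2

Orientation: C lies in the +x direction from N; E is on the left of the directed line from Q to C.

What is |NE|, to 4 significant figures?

47.11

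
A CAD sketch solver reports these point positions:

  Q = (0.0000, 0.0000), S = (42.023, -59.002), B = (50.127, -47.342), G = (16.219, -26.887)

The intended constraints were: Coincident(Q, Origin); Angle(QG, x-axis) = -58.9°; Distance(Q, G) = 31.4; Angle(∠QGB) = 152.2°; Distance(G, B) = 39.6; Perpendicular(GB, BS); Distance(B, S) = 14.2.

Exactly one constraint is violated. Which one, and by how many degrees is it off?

Perpendicular(GB, BS) — off by 3.70°.

Q = (0.00, 0.00) ✓; QG at -58.90° ✓; |QG| = 31.40 ✓; ∠QGB = 152.2° ✓; |GB| = 39.60 ✓; ∠(GB, BS) = 93.70° ✗; |BS| = 14.20 ✓.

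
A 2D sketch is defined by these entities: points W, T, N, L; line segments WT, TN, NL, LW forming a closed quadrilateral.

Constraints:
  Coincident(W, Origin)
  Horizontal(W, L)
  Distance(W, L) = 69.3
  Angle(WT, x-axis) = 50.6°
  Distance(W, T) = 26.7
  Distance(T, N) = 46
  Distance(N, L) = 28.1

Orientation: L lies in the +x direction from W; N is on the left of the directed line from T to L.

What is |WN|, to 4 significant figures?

68.16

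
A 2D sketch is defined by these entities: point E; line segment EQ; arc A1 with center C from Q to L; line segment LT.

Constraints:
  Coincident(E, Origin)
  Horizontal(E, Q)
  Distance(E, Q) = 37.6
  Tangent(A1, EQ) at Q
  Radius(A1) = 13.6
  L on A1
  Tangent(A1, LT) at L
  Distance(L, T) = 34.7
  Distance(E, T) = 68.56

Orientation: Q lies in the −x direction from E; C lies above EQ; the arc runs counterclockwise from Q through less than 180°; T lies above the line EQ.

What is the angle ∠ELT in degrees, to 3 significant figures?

166°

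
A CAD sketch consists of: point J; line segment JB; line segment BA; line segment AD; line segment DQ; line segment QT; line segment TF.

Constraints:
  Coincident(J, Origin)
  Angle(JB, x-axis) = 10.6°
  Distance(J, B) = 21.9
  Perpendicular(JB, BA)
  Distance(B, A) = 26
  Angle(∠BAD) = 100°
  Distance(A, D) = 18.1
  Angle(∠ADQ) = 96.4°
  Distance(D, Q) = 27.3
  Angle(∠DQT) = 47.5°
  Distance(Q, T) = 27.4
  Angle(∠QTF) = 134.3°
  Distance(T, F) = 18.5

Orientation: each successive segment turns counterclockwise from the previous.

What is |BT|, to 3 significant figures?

15.0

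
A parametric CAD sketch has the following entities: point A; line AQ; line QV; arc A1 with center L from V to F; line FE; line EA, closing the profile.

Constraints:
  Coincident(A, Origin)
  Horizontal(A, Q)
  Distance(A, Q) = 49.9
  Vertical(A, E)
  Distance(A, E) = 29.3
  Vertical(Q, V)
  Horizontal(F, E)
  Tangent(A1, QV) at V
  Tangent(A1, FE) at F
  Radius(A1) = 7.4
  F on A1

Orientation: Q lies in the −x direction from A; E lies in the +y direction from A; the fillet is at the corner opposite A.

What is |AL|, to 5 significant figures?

47.811

AE is vertical with |AE| = 29.3 and E on the +y side, so E = (0.0000, 29.300). The virtual corner opposite A is at (-49.900, 29.300). Tangency of A1 to QV means the radius LV is perpendicular to QV and since A1 is tangent to FE there, LF ⟂ FE, with radius 7.4, so the center L sits 7.4 in from both sides at L = (-42.500, 21.900). Then |AL| = |L − A| = 47.811.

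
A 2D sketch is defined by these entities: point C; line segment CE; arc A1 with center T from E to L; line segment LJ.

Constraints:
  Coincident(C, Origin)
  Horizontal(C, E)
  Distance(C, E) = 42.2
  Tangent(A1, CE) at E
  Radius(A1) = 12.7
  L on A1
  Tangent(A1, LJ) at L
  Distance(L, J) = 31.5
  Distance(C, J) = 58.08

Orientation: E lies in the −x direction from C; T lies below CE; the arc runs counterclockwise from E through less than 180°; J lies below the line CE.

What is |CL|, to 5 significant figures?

56.355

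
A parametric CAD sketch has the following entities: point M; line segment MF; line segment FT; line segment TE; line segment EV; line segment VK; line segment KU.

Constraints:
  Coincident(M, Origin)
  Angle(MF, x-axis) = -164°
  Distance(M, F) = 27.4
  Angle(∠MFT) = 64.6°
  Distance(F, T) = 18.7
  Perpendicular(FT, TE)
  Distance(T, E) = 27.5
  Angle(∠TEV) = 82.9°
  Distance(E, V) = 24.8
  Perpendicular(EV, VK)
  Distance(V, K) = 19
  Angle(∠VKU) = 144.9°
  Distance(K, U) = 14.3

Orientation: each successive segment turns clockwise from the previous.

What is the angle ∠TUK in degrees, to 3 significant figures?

111°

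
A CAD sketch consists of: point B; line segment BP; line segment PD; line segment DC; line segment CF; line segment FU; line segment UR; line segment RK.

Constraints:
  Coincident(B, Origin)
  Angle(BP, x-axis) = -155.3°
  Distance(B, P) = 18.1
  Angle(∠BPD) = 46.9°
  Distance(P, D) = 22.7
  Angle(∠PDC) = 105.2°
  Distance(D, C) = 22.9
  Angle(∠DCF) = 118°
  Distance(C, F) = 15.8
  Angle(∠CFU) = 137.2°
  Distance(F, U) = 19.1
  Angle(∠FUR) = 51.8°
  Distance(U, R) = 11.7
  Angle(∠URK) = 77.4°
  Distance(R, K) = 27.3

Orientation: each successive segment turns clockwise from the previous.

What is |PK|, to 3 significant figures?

50.2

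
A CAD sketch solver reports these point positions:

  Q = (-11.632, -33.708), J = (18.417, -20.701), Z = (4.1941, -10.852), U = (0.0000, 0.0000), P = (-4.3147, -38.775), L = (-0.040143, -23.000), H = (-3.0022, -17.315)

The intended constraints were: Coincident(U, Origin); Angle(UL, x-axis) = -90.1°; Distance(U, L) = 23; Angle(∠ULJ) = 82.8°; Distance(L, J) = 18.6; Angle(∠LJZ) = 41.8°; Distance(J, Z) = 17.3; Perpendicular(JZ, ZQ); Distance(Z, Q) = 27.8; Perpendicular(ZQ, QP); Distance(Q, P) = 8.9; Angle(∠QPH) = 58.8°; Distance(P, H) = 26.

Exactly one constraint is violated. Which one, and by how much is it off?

Distance(P, H) = 26 — off by 4.50.

U = (0.00, 0.00) ✓; UL at -90.10° ✓; |UL| = 23.00 ✓; ∠ULJ = 82.80° ✓; |LJ| = 18.60 ✓; ∠LJZ = 41.80° ✓; |JZ| = 17.30 ✓; ∠(JZ, ZQ) = 90.00° ✓; |ZQ| = 27.80 ✓; ∠(ZQ, QP) = 90.00° ✓; |QP| = 8.900 ✓; ∠QPH = 58.80° ✓; |PH| = 21.50 ✗.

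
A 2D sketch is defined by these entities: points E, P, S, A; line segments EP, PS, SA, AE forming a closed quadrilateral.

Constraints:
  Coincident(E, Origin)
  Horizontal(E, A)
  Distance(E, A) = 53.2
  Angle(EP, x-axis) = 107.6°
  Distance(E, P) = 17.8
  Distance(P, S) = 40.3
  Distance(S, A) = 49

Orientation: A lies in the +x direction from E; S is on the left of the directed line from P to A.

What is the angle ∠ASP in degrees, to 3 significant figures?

85.6°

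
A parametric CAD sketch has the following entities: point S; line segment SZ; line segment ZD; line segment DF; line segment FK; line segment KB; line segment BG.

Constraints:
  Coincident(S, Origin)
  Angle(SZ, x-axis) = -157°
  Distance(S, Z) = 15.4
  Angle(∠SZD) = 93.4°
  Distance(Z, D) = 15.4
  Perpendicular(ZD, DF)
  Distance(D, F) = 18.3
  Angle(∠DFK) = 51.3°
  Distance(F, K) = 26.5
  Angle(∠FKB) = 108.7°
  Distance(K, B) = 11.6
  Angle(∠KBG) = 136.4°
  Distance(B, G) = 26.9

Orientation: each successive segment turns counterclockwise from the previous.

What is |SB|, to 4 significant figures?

24.55

∠DFK = 51.3° gives FK at 148.3° from the x-axis; with |FK| = 26.5, K = (-14.32, -0.4612). ∠FKB = 108.7° gives KB at -140.4° from the x-axis; with |KB| = 11.6, B = (-23.25, -7.855). Then |SB| = |B − S| = 24.55.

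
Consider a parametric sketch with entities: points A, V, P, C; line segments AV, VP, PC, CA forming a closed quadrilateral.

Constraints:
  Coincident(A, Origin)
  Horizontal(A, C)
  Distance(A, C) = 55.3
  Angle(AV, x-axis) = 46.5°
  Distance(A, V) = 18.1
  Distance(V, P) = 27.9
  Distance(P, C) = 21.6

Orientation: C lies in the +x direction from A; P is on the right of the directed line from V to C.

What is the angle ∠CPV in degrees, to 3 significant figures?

129°

A is at the origin; A and C share the same y with |AC| = 55.3 and C in +x, so C = (55.3, 0). AV runs at 46.5° with |AV| = 18.1, so V = (12.5, 13.1). P is determined by |VP| = 27.9 and |PC| = 21.6 together: it lies at the intersection of circle(V, 27.9) and circle(C, 21.6). With |VC| = 44.8, the foot of the radical line on VC is 25.9 from V and the perpendicular offset is √(27.9² − 25.9²) = 10.4. Taking the right-of-VC solution: P = (34.2, -4.41).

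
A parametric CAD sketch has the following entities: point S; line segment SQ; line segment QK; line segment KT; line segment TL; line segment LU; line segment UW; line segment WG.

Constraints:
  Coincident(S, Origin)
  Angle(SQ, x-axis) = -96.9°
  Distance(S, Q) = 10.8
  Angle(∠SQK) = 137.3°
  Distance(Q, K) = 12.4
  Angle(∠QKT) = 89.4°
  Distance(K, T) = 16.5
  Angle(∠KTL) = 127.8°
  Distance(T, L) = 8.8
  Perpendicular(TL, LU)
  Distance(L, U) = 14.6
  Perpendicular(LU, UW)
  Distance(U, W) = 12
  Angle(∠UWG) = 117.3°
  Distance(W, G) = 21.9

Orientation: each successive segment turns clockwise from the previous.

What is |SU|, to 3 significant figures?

5.19

S is at the origin; SQ runs at -96.9° with length 10.8, so Q = (-1.30, -10.7). ∠SQK = 137.3° gives QK at -140° from the x-axis; with |QK| = 12.4, K = (-10.7, -18.8). ∠QKT = 89.4° gives KT at 130° from the x-axis; with |KT| = 16.5, T = (-21.3, -6.08). ∠KTL = 127.8° gives TL at 77.6° from the x-axis; with |TL| = 8.8, L = (-19.4, 2.51). The perpendicularity gives LU at right angles to TL, so LU runs at -12.4°; with |LU| = 14.6, U = (-5.15, -0.622). Then |SU| = |U − S| = 5.19.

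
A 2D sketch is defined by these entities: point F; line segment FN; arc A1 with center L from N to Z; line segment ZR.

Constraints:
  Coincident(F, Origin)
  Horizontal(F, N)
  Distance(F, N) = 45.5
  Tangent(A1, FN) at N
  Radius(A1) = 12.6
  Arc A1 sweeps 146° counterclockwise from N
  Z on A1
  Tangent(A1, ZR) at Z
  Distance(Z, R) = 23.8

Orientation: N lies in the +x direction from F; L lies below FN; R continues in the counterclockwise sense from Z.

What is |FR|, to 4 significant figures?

68.61

On A1, N sits at bearing 90° from L; a 146° counterclockwise sweep puts Z at bearing 236°, so Z = L + 12.6·(cos 236°, sin 236°) = (38.45, -23.05). A1 meets ZR tangentially, so LZ is at right angles to ZR, so ZR runs along (−sin 236°, cos 236°); with |ZR| = 23.8, R = (58.19, -36.35). Then |FR| = |R − F| = 68.61.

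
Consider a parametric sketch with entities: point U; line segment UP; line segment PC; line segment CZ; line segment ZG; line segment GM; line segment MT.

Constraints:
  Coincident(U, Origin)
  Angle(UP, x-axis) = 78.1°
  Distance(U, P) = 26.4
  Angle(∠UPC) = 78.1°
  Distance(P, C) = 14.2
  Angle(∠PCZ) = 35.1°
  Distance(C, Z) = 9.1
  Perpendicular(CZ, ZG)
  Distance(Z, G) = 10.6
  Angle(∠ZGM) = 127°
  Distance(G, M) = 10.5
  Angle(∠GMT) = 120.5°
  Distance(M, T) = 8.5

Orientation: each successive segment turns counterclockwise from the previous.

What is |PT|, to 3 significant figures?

19.5

∠ZGM = 127.0° gives GM at 108° from the x-axis; with |GM| = 10.5, M = (1.56, 39.3). ∠GMT = 120.5° gives MT at 167° from the x-axis; with |MT| = 8.5, T = (-6.74, 41.1). Then |PT| = |T − P| = 19.5.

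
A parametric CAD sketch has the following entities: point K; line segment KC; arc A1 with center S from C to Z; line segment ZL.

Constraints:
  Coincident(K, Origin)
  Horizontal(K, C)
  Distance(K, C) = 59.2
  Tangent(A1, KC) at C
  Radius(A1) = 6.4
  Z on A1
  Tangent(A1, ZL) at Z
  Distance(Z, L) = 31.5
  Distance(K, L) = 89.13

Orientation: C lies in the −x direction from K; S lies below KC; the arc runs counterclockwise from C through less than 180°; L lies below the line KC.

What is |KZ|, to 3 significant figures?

63.8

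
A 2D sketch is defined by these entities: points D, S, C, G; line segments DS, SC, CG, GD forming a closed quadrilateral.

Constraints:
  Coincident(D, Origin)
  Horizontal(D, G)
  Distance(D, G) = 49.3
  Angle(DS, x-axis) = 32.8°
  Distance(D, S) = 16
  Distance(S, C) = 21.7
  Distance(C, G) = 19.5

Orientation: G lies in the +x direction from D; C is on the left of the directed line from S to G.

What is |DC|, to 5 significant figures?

37.059

Checks: D = (0.00, 0.00) ✓; |SC| = 21.70 ✓; |CG| = 19.50 ✓.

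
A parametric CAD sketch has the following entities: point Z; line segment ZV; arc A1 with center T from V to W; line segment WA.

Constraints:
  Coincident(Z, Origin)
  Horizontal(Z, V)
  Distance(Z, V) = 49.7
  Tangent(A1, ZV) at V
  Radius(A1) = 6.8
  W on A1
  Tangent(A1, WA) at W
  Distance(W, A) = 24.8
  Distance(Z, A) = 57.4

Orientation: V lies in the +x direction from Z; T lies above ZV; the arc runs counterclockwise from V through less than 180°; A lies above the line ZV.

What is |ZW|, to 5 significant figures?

56.816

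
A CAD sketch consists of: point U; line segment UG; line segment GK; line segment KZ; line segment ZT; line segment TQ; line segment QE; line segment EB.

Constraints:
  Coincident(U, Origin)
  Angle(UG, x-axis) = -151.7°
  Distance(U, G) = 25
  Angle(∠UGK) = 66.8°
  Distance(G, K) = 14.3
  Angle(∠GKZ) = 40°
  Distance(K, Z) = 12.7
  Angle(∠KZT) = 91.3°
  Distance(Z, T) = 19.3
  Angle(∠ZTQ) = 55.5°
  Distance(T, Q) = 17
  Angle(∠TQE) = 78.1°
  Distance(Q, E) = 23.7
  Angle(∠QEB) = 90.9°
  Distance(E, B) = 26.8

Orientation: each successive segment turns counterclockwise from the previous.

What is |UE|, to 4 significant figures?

8.374

∠ZTQ = 55.5° gives TQ at -45.30° from the x-axis; with |TQ| = 17.0, Q = (-20.39, -23.81). ∠TQE = 78.1° gives QE at 56.60° from the x-axis; with |QE| = 23.7, E = (-7.343, -4.025). Then |UE| = |E − U| = 8.374.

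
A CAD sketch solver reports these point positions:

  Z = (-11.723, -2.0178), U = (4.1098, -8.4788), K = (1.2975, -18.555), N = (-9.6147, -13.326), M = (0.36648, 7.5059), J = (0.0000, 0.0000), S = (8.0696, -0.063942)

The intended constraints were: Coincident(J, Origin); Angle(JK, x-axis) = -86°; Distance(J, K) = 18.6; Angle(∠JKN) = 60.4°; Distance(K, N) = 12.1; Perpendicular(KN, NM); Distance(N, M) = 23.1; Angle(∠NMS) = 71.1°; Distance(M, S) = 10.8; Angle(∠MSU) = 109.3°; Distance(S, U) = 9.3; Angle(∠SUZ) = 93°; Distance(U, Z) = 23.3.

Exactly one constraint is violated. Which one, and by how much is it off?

Distance(U, Z) = 23.3 — off by 6.20.

J = (0.00, 0.00) ✓; JK at -86.00° ✓; |JK| = 18.60 ✓; ∠JKN = 60.40° ✓; |KN| = 12.10 ✓; ∠(KN, NM) = 90.00° ✓; |NM| = 23.10 ✓; ∠NMS = 71.10° ✓; |MS| = 10.80 ✓; ∠MSU = 109.3° ✓; |SU| = 9.300 ✓; ∠SUZ = 93.00° ✓; |UZ| = 17.10 ✗.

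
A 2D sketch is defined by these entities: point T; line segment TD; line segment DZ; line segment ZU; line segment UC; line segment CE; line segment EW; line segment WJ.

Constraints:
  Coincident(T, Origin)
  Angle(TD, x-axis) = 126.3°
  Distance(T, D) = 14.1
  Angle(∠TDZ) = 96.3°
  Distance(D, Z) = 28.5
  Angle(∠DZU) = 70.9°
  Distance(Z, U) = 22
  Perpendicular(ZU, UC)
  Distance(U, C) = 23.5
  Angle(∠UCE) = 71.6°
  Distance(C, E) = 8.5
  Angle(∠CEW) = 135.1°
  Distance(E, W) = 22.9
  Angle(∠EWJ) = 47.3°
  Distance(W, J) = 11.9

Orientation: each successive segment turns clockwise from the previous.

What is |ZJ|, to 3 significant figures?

15.5

∠CEW = 135.1° gives EW at 50.2° from the x-axis; with |EW| = 22.9, W = (13.8, 27.2). ∠EWJ = 47.3° gives WJ at -82.5° from the x-axis; with |WJ| = 11.9, J = (15.3, 15.4). Then |ZJ| = |J − Z| = 15.5.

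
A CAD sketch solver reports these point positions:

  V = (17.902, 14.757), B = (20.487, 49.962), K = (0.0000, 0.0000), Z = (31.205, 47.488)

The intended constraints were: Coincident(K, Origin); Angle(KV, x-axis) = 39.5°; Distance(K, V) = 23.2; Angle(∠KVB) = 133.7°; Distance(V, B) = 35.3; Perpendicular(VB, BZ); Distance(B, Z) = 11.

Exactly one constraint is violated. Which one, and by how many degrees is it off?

Perpendicular(VB, BZ) — off by 8.80°.

K = (0.00, 0.00) ✓; KV at 39.50° ✓; |KV| = 23.20 ✓; ∠KVB = 133.7° ✓; |VB| = 35.30 ✓; ∠(VB, BZ) = 98.80° ✗; |BZ| = 11.00 ✓.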